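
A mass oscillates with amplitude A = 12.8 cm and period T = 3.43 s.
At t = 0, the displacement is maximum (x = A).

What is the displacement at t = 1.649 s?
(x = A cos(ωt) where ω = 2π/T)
ω = 2π/T = 2π/3.43 = 1.832 rad/s
x = A cos(ωt) = 12.8×cos(1.832×1.649) = -12.71 cm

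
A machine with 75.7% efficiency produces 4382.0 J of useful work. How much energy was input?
W_in = W_out/η = 4382.0/0.757 = 5788.6 J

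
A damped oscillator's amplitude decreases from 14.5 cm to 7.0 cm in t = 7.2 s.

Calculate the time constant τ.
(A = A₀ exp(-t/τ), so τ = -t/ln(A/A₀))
A/A₀ = 7.0/14.5 = 0.4828; ln(A/A₀) = -0.7282
τ = −t/ln(A/A₀) = −7.2/-0.7282 = 9.887 s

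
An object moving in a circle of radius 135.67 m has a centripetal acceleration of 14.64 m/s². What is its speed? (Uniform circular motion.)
v = √(a_c × r) = √(14.64 × 135.67) = 44.57 m/s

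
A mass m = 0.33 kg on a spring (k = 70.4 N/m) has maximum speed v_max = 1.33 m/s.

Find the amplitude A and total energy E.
½mv²_max = ½kA² → A = v_max√(m/k) = 1.33×√(0.33/70.4) = 0.09106 m = 9.106 cm
E = ½mv²_max = ½×0.33×1.33² = 0.2919 J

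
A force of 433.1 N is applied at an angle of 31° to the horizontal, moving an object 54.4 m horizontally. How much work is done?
W = Fd cosθ = 433.1×54.4×cos(31°) = 20195.0 J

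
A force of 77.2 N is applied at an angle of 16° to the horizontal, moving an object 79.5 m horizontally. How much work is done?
W = Fd cosθ = 77.2×79.5×cos(16°) = 5899.6 J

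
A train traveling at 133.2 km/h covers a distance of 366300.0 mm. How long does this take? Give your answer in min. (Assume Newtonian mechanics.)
t = d/v (with unit conversion) = 0.165 min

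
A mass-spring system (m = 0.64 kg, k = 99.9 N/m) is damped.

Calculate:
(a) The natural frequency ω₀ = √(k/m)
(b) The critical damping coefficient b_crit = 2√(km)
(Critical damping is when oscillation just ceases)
ω₀ = √(k/m) = √(99.9/0.64) = 12.49 rad/s
b_crit = 2√(km) = 2√(99.9×0.64) = 15.99 kg/s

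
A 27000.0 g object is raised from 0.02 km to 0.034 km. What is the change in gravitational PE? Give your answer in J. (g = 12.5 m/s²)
ΔPE = mg(h₂ − h₁) = 27 kg × 12.5 m/s² × (34 − 20) m = 4725 J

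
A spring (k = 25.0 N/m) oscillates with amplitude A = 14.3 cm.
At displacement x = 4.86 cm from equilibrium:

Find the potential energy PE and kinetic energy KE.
E_total = ½kA² = ½×25.0×(0.143)² = 0.2556 J
PE = ½kx² = ½×25.0×(0.0486)² = 0.02952 J
KE = E_total − PE = 0.2261 J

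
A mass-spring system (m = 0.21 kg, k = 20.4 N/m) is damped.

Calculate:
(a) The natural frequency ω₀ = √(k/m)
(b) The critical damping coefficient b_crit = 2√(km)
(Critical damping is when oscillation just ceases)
ω₀ = √(k/m) = √(20.4/0.21) = 9.856 rad/s
b_crit = 2√(km) = 2√(20.4×0.21) = 4.14 kg/s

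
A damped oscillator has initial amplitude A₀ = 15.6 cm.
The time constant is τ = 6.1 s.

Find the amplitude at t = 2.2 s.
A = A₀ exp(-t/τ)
A = A₀ exp(−t/τ) = 15.6×exp(−2.2/6.1) = 10.88 cm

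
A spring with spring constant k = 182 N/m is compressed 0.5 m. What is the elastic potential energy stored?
PE = ½kx² = ½×182×0.5² = 22.75 J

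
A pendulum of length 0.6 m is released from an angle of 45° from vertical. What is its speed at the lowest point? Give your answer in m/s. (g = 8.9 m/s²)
h = L(1 − cosθ) = 0.6×(1 − cos45°) = 0.1757 m
v = √(2gh) = √(2×8.9×0.1757) = 1.769 m/s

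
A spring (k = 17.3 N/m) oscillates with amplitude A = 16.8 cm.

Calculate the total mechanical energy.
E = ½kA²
E = ½kA² = ½×17.3×(0.168)² = 0.2441 J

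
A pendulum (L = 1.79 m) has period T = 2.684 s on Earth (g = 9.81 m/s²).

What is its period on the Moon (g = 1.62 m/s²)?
T = 2π√(L/g), so T_moon/T_earth = √(g_earth/g_moon)
T_moon = 2π√(1.79/1.62) = 6.605 s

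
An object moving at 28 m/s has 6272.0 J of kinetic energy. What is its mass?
KE = ½mv² → m = 2KE/v² = 2×6272.0/28² = 16.0 kg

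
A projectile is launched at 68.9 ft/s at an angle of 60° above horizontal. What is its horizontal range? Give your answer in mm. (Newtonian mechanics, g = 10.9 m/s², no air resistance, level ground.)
R = v₀² sin(2θ) / g (with unit conversion) = 35040.0 mm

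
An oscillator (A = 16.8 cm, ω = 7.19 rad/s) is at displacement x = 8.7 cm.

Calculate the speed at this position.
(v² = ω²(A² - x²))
v = ω√(A² − x²) = 7.19×√(0.168² − 0.087²) = 1.033 m/s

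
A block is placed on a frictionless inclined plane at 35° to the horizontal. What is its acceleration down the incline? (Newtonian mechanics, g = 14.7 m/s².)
a = g sin(θ) = 14.7 × sin(35°) = 14.7 × 0.5736 = 8.43 m/s²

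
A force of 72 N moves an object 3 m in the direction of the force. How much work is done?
W = Fd = 72×3 = 216.0 J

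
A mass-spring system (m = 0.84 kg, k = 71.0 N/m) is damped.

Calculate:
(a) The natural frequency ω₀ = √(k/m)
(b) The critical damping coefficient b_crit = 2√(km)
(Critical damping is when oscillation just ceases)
ω₀ = √(k/m) = √(71.0/0.84) = 9.194 rad/s
b_crit = 2√(km) = 2√(71.0×0.84) = 15.45 kg/s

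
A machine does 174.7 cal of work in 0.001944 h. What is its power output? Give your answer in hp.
P = W/t = 730.9 J / 6.998 s = 104.4 W = 0.1401 hp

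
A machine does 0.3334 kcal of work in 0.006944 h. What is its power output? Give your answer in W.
P = W/t = 1395 J / 25 s = 55.8 W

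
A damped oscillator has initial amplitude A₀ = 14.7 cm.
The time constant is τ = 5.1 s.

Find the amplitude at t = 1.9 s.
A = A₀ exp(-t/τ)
A = A₀ exp(−t/τ) = 14.7×exp(−1.9/5.1) = 10.13 cm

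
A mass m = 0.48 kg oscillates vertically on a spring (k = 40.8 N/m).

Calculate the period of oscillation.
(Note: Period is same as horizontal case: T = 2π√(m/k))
T = 2π√(m/k) = 2π√(0.48/40.8) = 0.6815 s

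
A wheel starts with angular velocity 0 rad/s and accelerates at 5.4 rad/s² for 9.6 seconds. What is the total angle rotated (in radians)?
θ = ω₀t + ½αt² = 0×9.6 + ½×5.4×9.6² = 248.83 rad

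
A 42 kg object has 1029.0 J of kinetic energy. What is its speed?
KE = ½mv² → v = √(2KE/m) = √(2×1029.0/42) = 7.0 m/s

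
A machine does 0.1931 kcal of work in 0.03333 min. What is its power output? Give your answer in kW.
P = W/t = 807.9 J / 2 s = 404 W = 0.404 kW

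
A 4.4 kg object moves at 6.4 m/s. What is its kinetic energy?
KE = ½mv² = ½×4.4×6.4² = 90.112 J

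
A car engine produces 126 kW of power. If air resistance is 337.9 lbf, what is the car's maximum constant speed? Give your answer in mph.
P = Fv → v = P/F = 126000 W / 1503 N = 83.83 m/s = 187.5 mph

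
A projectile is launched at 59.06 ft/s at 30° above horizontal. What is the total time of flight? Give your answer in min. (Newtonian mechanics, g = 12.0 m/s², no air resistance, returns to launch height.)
T = 2v₀sin(θ)/g (with unit conversion) = 0.025 min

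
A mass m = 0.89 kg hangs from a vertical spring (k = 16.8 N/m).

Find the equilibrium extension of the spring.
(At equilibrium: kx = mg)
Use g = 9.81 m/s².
x_eq = mg/k = 0.89×9.81/16.8 = 0.5197 m = 51.97 cm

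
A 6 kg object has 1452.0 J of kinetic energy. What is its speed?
KE = ½mv² → v = √(2KE/m) = √(2×1452.0/6) = 22.0 m/s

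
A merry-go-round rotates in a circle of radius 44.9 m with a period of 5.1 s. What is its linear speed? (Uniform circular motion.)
v = 2πr/T = 2π×44.9/5.1 = 55.32 m/s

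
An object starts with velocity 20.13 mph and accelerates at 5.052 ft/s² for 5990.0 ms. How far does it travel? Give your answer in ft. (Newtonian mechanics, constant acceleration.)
d = v₀t + ½at² (with unit conversion) = 267.5 ft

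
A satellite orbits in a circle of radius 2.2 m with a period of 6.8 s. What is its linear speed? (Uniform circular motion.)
v = 2πr/T = 2π×2.2/6.8 = 2.03 m/s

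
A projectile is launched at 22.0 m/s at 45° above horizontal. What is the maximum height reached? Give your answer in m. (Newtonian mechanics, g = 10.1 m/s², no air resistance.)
H = v₀²sin²(θ)/(2g) = 11.98 m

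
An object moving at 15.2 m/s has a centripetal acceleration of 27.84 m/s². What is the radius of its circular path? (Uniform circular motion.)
r = v²/a_c = 15.2²/27.84 = 8.3 m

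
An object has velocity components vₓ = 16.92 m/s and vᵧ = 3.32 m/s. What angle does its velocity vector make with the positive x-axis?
θ = arctan(vᵧ/vₓ) = arctan(3.32/16.92) = 11.1°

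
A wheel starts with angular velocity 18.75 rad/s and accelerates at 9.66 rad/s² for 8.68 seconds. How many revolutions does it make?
θ = ω₀t + ½αt² = 18.75×8.68 + ½×9.66×8.68² = 526.65 rad
Revolutions = θ/(2π) = 526.65/(2π) = 83.82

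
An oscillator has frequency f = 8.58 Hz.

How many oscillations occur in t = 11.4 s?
n = f×t = 8.58×11.4 = 97.81 oscillations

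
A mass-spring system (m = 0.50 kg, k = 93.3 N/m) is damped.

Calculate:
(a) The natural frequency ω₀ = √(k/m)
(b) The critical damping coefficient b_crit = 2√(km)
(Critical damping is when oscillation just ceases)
ω₀ = √(k/m) = √(93.3/0.5) = 13.66 rad/s
b_crit = 2√(km) = 2√(93.3×0.5) = 13.66 kg/s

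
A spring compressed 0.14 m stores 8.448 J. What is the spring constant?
PE = ½kx² → k = 2PE/x² = 2×8.448/0.14² = 862.0 N/m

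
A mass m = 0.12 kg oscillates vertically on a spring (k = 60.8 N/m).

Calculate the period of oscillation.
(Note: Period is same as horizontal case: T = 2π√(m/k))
T = 2π√(m/k) = 2π√(0.12/60.8) = 0.2791 s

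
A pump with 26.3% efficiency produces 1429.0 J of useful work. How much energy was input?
W_in = W_out/η = 1429.0/0.263 = 5433.5 J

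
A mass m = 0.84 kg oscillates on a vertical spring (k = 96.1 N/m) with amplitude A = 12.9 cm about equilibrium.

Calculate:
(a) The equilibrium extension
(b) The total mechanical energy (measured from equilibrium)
x_eq = mg/k = 0.84×9.81/96.1 = 0.08575 m = 8.575 cm
E = ½kA² = ½×96.1×(0.129)² = 0.7996 J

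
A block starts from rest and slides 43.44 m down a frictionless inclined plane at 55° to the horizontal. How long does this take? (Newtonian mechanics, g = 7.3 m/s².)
a = g sin(θ) = 7.3 × sin(55°) = 5.98 m/s²
t = √(2d/a) = √(2 × 43.44 / 5.98) = 3.81 s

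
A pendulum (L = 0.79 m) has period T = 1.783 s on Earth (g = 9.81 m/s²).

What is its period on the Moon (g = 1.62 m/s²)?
T = 2π√(L/g), so T_moon/T_earth = √(g_earth/g_moon)
T_moon = 2π√(0.79/1.62) = 4.388 s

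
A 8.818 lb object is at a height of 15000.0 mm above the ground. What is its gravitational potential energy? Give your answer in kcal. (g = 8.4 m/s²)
PE = mgh = 4 kg × 8.4 m/s² × 15 m = 504 J = 0.1205 kcal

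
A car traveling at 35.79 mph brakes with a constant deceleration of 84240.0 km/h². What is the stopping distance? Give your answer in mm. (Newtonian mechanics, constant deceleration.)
d = v₀² / (2a) (with unit conversion) = 19690.0 mm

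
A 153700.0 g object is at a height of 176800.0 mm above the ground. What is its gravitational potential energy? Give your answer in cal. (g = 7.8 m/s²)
PE = mgh = 153.7 kg × 7.8 m/s² × 176.8 m = 2.12e+05 J = 50660.0 cal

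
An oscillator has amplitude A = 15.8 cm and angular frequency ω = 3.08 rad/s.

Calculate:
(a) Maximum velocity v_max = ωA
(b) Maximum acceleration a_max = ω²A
v_max = ωA = 3.08×0.158 = 0.4866 m/s
a_max = ω²A = 3.08²×0.158 = 1.499 m/s²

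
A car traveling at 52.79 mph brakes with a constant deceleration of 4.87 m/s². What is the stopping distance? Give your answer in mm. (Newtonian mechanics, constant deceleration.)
d = v₀² / (2a) (with unit conversion) = 57180.0 mm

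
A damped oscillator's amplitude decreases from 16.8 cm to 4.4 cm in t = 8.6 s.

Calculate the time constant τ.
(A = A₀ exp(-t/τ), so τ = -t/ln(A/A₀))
A/A₀ = 4.4/16.8 = 0.2619; ln(A/A₀) = -1.34
τ = −t/ln(A/A₀) = −8.6/-1.34 = 6.419 s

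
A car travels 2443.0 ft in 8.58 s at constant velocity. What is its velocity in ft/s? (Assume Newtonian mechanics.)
v = d/t (with unit conversion) = 284.7 ft/s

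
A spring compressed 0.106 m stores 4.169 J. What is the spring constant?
PE = ½kx² → k = 2PE/x² = 2×4.169/0.106² = 742.1 N/m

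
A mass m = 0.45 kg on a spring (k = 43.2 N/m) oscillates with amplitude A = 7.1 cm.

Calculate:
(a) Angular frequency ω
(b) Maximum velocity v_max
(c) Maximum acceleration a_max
ω = √(k/m) = √(43.2/0.45) = 9.798 rad/s
v_max = ωA = 9.798×0.071 = 0.6957 m/s
a_max = ω²A = 9.798²×0.071 = 6.816 m/s²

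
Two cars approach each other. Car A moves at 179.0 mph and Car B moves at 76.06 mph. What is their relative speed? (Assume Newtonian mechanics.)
v_rel = v_A + v_B = 179.0 + 76.06 = 255.1 mph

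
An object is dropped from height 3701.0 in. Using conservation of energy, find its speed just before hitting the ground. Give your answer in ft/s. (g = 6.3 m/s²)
mgh = ½mv² → v = √(2gh) = √(2×6.3×94.01) = 34.42 m/s = 112.9 ft/s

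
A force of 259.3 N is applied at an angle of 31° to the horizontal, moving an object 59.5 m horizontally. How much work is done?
W = Fd cosθ = 259.3×59.5×cos(31°) = 13225.0 J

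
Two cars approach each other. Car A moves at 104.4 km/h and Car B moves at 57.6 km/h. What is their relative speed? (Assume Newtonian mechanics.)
v_rel = v_A + v_B = 104.4 + 57.6 = 162.0 km/h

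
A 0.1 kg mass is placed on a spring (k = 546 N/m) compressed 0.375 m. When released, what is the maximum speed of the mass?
½kx² = ½mv² → v = x√(k/m) = 0.375×√(546/0.1) = 27.71 m/s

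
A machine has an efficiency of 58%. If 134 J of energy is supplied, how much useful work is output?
W_out = η × W_in = 0.58 × 134 = 77.72 J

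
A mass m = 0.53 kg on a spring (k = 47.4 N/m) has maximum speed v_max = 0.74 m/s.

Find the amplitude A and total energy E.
½mv²_max = ½kA² → A = v_max√(m/k) = 0.74×√(0.53/47.4) = 0.07825 m = 7.825 cm
E = ½mv²_max = ½×0.53×0.74² = 0.1451 J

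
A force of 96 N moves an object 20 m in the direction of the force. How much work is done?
W = Fd = 96×20 = 1920.0 J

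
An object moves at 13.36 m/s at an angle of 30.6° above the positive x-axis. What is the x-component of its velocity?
vₓ = v cos(θ) = 13.36 × cos(30.6°) = 11.5 m/s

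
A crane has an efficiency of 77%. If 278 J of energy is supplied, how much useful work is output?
W_out = η × W_in = 0.77 × 278 = 214.06 J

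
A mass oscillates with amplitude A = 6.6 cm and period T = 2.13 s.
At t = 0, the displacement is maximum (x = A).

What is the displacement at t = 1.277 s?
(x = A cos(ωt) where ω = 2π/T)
ω = 2π/T = 2π/2.13 = 2.95 rad/s
x = A cos(ωt) = 6.6×cos(2.95×1.277) = -5.351 cm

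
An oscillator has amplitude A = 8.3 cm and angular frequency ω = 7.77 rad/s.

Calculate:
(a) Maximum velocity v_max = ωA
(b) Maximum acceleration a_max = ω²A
v_max = ωA = 7.77×0.083 = 0.6449 m/s
a_max = ω²A = 7.77²×0.083 = 5.011 m/s²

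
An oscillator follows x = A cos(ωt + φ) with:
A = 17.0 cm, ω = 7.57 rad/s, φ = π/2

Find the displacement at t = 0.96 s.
x = A cos(ωt + φ) = 17.0×cos(7.57×0.96 + π/2) = -14.16 cm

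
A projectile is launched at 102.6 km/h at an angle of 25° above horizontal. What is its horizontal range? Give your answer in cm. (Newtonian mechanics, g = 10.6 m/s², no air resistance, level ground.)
R = v₀² sin(2θ) / g (with unit conversion) = 5870.0 cm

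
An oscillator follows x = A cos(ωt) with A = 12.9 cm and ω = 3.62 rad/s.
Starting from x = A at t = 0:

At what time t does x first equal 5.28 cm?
cos(ωt) = x/A = 5.28/12.9 = 0.4093
ωt = arccos(0.4093) = 1.149 rad
t = 1.149/3.62 = 0.3174 s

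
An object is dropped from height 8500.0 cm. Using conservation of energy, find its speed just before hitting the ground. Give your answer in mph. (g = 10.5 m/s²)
mgh = ½mv² → v = √(2gh) = √(2×10.5×85) = 42.25 m/s = 94.51 mph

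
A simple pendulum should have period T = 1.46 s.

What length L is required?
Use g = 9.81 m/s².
T = 2π√(L/g) → L = g(T/2π)² = 9.81×(1.46/2π)² = 0.5297 m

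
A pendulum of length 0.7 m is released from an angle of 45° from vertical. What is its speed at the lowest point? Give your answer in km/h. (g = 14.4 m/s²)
h = L(1 − cosθ) = 0.7×(1 − cos45°) = 0.205 m
v = √(2gh) = √(2×14.4×0.205) = 2.43 m/s = 8.748 km/h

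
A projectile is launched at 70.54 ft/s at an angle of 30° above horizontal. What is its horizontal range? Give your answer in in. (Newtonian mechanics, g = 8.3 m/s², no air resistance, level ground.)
R = v₀² sin(2θ) / g (with unit conversion) = 1899.0 in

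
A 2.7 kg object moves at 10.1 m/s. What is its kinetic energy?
KE = ½mv² = ½×2.7×10.1² = 137.7135 J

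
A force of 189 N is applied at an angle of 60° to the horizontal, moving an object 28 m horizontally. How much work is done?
W = Fd cosθ = 189×28×cos(60°) = 2646.0 J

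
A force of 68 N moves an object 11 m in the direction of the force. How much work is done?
W = Fd = 68×11 = 748.0 J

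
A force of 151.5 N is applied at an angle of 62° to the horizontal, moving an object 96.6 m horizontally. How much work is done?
W = Fd cosθ = 151.5×96.6×cos(62°) = 6870.7 J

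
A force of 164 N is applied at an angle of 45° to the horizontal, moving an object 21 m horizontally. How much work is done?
W = Fd cosθ = 164×21×cos(45°) = 2435.3 J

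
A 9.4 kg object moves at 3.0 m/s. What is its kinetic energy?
KE = ½mv² = ½×9.4×3.0² = 42.3 J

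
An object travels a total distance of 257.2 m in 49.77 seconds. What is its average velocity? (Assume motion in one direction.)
v_avg = Δd / Δt = 257.2 / 49.77 = 5.17 m/s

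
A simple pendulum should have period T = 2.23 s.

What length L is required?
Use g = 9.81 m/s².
T = 2π√(L/g) → L = g(T/2π)² = 9.81×(2.23/2π)² = 1.236 m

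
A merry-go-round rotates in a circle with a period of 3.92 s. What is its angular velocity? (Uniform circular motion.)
ω = 2π/T = 2π/3.92 = 1.6029 rad/s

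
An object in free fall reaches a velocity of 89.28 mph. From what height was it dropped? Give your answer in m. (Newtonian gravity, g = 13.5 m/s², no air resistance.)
h = v²/(2g) (with unit conversion) = 59.0 m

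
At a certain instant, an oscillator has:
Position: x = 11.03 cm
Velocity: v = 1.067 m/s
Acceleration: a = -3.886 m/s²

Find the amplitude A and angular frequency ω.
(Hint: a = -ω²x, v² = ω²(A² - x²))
a = −ω²x → ω = √(|a|/x) = √(3.886/0.1103) = 5.936 rad/s
v² = ω²(A² − x²) → A = √(x² + v²/ω²) = √(0.1103² + 1.067²/5.936²) = 0.2109 m = 21.09 cm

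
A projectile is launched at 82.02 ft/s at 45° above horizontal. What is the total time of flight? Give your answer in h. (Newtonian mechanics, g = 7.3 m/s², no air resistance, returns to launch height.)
T = 2v₀sin(θ)/g (with unit conversion) = 0.001345 h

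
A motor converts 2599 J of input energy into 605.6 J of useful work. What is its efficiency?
η = W_out/W_in = 605.6/2599 = 0.233 = 23.3%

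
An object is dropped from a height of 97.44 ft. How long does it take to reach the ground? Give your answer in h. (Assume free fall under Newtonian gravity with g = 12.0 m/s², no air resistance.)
t = √(2h/g) (with unit conversion) = 0.000618 h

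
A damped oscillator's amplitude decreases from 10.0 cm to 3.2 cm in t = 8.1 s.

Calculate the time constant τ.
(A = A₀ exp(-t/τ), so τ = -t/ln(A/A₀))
A/A₀ = 3.2/10.0 = 0.32; ln(A/A₀) = -1.139
τ = −t/ln(A/A₀) = −8.1/-1.139 = 7.109 s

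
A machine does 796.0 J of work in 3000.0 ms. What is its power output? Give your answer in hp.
P = W/t = 796 J / 3 s = 265.3 W = 0.3558 hp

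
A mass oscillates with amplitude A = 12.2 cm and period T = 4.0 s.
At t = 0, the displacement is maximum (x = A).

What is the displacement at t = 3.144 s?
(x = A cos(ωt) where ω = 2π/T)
ω = 2π/T = 2π/4.0 = 1.571 rad/s
x = A cos(ωt) = 12.2×cos(1.571×3.144) = 2.736 cm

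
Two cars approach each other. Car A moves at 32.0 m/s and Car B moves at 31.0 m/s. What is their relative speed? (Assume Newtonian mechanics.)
v_rel = v_A + v_B = 32.0 + 31.0 = 63.0 m/s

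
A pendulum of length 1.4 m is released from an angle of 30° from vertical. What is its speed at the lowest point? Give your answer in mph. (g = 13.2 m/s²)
h = L(1 − cosθ) = 1.4×(1 − cos30°) = 0.1876 m
v = √(2gh) = √(2×13.2×0.1876) = 2.225 m/s = 4.978 mph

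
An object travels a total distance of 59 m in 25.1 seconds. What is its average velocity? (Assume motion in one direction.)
v_avg = Δd / Δt = 59 / 25.1 = 2.35 m/s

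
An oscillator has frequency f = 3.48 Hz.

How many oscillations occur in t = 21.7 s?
n = f×t = 3.48×21.7 = 75.52 oscillations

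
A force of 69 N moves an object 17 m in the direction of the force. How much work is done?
W = Fd = 69×17 = 1173.0 J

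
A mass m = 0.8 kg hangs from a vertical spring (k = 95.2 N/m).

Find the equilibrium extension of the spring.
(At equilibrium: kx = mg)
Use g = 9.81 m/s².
x_eq = mg/k = 0.8×9.81/95.2 = 0.08244 m = 8.244 cm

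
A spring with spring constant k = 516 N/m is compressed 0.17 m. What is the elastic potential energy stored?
PE = ½kx² = ½×516×0.17² = 7.456 J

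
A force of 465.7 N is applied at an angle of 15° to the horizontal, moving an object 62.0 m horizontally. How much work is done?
W = Fd cosθ = 465.7×62.0×cos(15°) = 27890.0 J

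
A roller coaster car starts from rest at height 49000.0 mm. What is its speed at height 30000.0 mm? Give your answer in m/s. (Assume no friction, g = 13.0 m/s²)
mgh₁ = ½mv₂² + mgh₂ → v₂ = √(2g(h₁−h₂)) = √(2×13.0×(49−30)) = 22.23 m/s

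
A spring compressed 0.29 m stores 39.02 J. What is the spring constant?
PE = ½kx² → k = 2PE/x² = 2×39.02/0.29² = 927.9 N/m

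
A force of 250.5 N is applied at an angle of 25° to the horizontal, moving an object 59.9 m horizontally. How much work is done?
W = Fd cosθ = 250.5×59.9×cos(25°) = 13599.0 J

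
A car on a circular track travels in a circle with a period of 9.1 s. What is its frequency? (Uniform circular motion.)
f = 1/T = 1/9.1 = 0.1099 Hz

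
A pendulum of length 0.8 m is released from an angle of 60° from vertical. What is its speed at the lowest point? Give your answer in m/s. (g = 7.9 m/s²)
h = L(1 − cosθ) = 0.8×(1 − cos60°) = 0.4 m
v = √(2gh) = √(2×7.9×0.4) = 2.514 m/s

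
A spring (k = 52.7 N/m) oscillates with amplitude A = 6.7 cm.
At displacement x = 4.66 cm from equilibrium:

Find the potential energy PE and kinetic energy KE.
E_total = ½kA² = ½×52.7×(0.067)² = 0.1183 J
PE = ½kx² = ½×52.7×(0.0466)² = 0.05722 J
KE = E_total − PE = 0.06106 J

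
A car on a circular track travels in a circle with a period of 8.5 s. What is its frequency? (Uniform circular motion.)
f = 1/T = 1/8.5 = 0.1176 Hz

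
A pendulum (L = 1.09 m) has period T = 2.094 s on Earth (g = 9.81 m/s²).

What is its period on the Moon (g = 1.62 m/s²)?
T = 2π√(L/g), so T_moon/T_earth = √(g_earth/g_moon)
T_moon = 2π√(1.09/1.62) = 5.154 s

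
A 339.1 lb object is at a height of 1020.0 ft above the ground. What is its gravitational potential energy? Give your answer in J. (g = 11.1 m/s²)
PE = mgh = 153.8 kg × 11.1 m/s² × 310.9 m = 5.308e+05 J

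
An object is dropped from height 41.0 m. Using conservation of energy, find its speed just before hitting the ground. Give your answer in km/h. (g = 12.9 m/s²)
mgh = ½mv² → v = √(2gh) = √(2×12.9×41) = 32.52 m/s = 117.1 km/h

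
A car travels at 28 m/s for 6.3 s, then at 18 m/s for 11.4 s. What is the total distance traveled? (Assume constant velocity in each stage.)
d₁ = v₁t₁ = 28 × 6.3 = 176.4 m
d₂ = v₂t₂ = 18 × 11.4 = 205.2 m
d_total = 176.4 + 205.2 = 381.6 m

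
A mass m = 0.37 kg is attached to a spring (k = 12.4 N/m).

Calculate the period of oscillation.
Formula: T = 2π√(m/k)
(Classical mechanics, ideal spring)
T = 2π√(m/k) = 2π√(0.37/12.4) = 1.085 s; f = 1/T = 0.9214 Hz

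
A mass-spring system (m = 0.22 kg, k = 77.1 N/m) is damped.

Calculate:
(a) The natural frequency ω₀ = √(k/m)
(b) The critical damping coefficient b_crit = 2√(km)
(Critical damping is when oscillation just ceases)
ω₀ = √(k/m) = √(77.1/0.22) = 18.72 rad/s
b_crit = 2√(km) = 2√(77.1×0.22) = 8.237 kg/s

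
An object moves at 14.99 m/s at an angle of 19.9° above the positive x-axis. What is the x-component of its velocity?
vₓ = v cos(θ) = 14.99 × cos(19.9°) = 14.09 m/s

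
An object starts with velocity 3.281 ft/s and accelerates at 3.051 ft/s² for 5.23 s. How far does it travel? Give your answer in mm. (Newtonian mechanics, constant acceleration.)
d = v₀t + ½at² (with unit conversion) = 17950.0 mm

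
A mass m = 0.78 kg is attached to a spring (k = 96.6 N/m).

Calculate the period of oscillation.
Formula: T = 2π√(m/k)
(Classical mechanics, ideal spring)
T = 2π√(m/k) = 2π√(0.78/96.6) = 0.5646 s; f = 1/T = 1.771 Hz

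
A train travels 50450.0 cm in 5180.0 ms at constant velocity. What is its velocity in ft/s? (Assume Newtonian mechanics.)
v = d/t (with unit conversion) = 319.5 ft/s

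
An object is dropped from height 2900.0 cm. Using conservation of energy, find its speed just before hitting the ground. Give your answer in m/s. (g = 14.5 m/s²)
mgh = ½mv² → v = √(2gh) = √(2×14.5×29) = 29 m/s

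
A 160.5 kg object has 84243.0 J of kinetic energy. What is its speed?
KE = ½mv² → v = √(2KE/m) = √(2×84243.0/160.5) = 32.4 m/s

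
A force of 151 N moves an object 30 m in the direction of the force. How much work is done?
W = Fd = 151×30 = 4530.0 J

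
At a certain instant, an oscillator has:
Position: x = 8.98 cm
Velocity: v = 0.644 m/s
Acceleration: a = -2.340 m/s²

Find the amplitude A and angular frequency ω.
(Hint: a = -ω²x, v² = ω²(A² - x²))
a = −ω²x → ω = √(|a|/x) = √(2.34/0.0898) = 5.105 rad/s
v² = ω²(A² − x²) → A = √(x² + v²/ω²) = √(0.0898² + 0.644²/5.105²) = 0.1549 m = 15.49 cm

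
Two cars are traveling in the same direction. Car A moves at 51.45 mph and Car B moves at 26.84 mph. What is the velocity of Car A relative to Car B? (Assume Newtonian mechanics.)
v_rel = v_A - v_B = 51.45 - 26.84 = 24.61 mph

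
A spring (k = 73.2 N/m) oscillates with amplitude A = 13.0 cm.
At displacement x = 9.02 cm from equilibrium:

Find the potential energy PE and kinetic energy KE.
E_total = ½kA² = ½×73.2×(0.13)² = 0.6185 J
PE = ½kx² = ½×73.2×(0.0902)² = 0.2978 J
KE = E_total − PE = 0.3208 J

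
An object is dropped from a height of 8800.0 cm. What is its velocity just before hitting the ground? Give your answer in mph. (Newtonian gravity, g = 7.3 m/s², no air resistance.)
v = √(2gh) (with unit conversion) = 80.18 mph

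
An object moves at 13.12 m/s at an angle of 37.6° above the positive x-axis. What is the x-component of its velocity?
vₓ = v cos(θ) = 13.12 × cos(37.6°) = 10.39 m/s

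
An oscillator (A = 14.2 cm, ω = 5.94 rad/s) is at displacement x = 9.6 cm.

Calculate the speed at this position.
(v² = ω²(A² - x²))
v = ω√(A² − x²) = 5.94×√(0.142² − 0.096²) = 0.6215 m/s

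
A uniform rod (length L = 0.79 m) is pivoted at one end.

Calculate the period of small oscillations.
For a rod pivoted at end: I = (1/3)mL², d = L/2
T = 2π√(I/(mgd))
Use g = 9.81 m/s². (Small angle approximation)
I/m = (1/3)L² = 0.208 m²; d = L/2 = 0.395 m
T = 2π√(I/(mgd)) = 2π√(0.208/(9.81×0.395)) = 1.456 s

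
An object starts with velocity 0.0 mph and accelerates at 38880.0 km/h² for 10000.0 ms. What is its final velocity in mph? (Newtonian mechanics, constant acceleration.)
v = v₀ + at (with unit conversion) = 67.11 mph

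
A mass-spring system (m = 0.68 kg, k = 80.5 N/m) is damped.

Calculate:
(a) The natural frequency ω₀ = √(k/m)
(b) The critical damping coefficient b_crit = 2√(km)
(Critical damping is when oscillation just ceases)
ω₀ = √(k/m) = √(80.5/0.68) = 10.88 rad/s
b_crit = 2√(km) = 2√(80.5×0.68) = 14.8 kg/s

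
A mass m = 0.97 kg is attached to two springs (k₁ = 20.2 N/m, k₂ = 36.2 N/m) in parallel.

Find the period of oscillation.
k_eq = k₁+k₂ = 56.4 N/m
T = 2π√(m/k_eq) = 2π√(0.97/56.4) = 0.824 s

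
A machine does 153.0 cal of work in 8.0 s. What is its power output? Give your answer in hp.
P = W/t = 640.2 J / 8 s = 80.02 W = 0.1073 hp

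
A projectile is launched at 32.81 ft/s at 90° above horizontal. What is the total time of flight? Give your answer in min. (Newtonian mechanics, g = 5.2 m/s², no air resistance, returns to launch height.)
T = 2v₀sin(θ)/g (with unit conversion) = 0.06411 min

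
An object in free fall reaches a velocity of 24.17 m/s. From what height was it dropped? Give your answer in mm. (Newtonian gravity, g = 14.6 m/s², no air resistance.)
h = v²/(2g) (with unit conversion) = 20010.0 mm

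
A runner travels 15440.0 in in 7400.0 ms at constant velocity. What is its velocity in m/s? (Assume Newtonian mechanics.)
v = d/t (with unit conversion) = 53.0 m/s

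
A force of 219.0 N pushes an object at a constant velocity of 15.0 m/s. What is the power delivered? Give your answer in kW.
P = Fv = 219 N × 15 m/s = 3285 W = 3.285 kW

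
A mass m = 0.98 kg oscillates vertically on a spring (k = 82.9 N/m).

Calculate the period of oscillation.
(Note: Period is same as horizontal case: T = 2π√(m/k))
T = 2π√(m/k) = 2π√(0.98/82.9) = 0.6831 s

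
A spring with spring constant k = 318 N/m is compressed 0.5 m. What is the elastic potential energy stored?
PE = ½kx² = ½×318×0.5² = 39.75 J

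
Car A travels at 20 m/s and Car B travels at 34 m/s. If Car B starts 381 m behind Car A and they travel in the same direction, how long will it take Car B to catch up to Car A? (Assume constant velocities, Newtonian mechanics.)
Relative speed: v_rel = 34 - 20 = 14 m/s
Time to catch: t = d₀/v_rel = 381/14 = 27.21 s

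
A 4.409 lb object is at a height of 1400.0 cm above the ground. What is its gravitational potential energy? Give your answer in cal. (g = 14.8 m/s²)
PE = mgh = 2 kg × 14.8 m/s² × 14 m = 414.4 J = 99.04 cal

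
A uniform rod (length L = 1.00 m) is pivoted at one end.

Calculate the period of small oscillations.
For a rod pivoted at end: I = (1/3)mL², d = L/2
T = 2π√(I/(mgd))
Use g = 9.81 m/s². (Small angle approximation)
I/m = (1/3)L² = 0.3333 m²; d = L/2 = 0.5 m
T = 2π√(I/(mgd)) = 2π√(0.3333/(9.81×0.5)) = 1.638 s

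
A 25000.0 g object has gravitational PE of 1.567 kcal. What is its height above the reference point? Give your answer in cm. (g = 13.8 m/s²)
PE = mgh → h = PE/(mg) = 6556 J / (25 kg × 13.8 m/s²) = 19 m = 1900.0 cm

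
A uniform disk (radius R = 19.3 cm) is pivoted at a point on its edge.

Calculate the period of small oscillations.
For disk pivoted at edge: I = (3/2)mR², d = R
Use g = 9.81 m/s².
I/m = (3/2)R² = 0.05587 m²; d = R = 0.193 m
T = 2π√((3/2)R²/(gR)) = 2π√(3R/(2g)) = 1.079 s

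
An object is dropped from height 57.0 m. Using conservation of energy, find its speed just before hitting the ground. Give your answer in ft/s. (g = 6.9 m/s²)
mgh = ½mv² → v = √(2gh) = √(2×6.9×57) = 28.05 m/s = 92.02 ft/s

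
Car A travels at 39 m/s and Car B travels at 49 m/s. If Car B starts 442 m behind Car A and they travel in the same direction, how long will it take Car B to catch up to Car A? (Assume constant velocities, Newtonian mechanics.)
Relative speed: v_rel = 49 - 39 = 10 m/s
Time to catch: t = d₀/v_rel = 442/10 = 44.2 s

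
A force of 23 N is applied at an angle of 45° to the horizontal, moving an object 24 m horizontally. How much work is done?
W = Fd cosθ = 23×24×cos(45°) = 390.32 J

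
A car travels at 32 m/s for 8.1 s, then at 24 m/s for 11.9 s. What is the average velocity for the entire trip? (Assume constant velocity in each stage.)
d₁ = v₁t₁ = 32 × 8.1 = 259.2 m
d₂ = v₂t₂ = 24 × 11.9 = 285.6 m
d_total = 544.8 m, t_total = 20 s
v_avg = d_total/t_total = 544.8/20 = 27.24 m/s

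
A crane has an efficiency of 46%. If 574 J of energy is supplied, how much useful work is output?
W_out = η × W_in = 0.46 × 574 = 264.04 J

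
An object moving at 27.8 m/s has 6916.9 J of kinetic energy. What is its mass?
KE = ½mv² → m = 2KE/v² = 2×6916.9/27.8² = 17.9 kg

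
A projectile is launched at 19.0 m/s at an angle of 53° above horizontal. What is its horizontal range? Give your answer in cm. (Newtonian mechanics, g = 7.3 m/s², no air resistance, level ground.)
R = v₀² sin(2θ) / g (with unit conversion) = 4754.0 cm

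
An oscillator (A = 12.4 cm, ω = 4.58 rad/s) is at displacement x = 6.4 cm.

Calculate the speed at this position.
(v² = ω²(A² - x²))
v = ω√(A² − x²) = 4.58×√(0.124² − 0.064²) = 0.4864 m/s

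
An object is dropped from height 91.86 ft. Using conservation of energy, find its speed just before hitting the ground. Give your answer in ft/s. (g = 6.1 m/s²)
mgh = ½mv² → v = √(2gh) = √(2×6.1×28) = 18.48 m/s = 60.64 ft/s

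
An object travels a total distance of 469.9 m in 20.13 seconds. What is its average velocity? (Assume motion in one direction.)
v_avg = Δd / Δt = 469.9 / 20.13 = 23.34 m/s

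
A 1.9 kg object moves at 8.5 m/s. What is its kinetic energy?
KE = ½mv² = ½×1.9×8.5² = 68.6375 J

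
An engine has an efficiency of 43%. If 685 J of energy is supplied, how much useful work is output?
W_out = η × W_in = 0.43 × 685 = 294.55 J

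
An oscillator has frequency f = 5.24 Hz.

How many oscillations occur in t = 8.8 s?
n = f×t = 5.24×8.8 = 46.11 oscillations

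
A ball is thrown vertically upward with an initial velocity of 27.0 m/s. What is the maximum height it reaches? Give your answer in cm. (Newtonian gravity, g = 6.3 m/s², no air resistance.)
h_max = v₀²/(2g) (with unit conversion) = 5786.0 cm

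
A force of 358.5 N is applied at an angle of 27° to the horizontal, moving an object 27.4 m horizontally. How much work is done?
W = Fd cosθ = 358.5×27.4×cos(27°) = 8752.3 J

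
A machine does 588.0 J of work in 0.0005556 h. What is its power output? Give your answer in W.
P = W/t = 588 J / 2 s = 294 W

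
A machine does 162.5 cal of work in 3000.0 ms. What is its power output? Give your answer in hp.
P = W/t = 679.9 J / 3 s = 226.6 W = 0.3039 hp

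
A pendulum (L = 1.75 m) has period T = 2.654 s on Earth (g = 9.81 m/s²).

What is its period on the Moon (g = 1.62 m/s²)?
T = 2π√(L/g), so T_moon/T_earth = √(g_earth/g_moon)
T_moon = 2π√(1.75/1.62) = 6.53 s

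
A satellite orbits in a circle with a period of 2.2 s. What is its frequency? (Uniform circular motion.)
f = 1/T = 1/2.2 = 0.4545 Hz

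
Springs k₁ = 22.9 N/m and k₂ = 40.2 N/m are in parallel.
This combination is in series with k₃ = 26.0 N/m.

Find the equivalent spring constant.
k₁₂ = k₁ + k₂ = 63.1 N/m (parallel)
1/k_eq = 1/k₁₂ + 1/k₃ → k_eq = 18.41 N/m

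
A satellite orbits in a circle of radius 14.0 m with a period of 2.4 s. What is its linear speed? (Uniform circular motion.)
v = 2πr/T = 2π×14.0/2.4 = 36.65 m/s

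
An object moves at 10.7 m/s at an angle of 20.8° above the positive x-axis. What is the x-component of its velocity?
vₓ = v cos(θ) = 10.7 × cos(20.8°) = 10.0 m/s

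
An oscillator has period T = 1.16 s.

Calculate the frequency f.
f = 1/T = 1/1.16 = 0.8621 Hz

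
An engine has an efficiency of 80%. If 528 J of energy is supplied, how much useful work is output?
W_out = η × W_in = 0.8 × 528 = 422.4 J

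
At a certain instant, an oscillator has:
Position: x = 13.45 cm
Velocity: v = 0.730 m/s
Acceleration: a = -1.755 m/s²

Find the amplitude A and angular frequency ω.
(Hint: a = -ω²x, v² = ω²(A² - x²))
a = −ω²x → ω = √(|a|/x) = √(1.755/0.1345) = 3.612 rad/s
v² = ω²(A² − x²) → A = √(x² + v²/ω²) = √(0.1345² + 0.73²/3.612²) = 0.2428 m = 24.28 cm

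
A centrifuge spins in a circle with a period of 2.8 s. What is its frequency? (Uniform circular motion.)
f = 1/T = 1/2.8 = 0.3571 Hz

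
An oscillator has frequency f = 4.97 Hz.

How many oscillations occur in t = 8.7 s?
n = f×t = 4.97×8.7 = 43.24 oscillations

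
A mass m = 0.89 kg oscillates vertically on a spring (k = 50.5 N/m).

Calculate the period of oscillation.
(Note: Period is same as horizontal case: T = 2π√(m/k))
T = 2π√(m/k) = 2π√(0.89/50.5) = 0.8341 s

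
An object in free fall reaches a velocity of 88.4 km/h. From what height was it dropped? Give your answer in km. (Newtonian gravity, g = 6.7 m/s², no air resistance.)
h = v²/(2g) (with unit conversion) = 0.045 km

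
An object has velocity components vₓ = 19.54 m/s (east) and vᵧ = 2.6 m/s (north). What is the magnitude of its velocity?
|v| = √(vₓ² + vᵧ²) = √(19.54² + 2.6²) = √(388.572) = 19.71 m/s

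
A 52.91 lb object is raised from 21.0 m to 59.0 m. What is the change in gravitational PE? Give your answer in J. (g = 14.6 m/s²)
ΔPE = mg(h₂ − h₁) = 24 kg × 14.6 m/s² × (59 − 21) m = 1.331e+04 J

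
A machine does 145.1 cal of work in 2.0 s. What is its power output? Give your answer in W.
P = W/t = 607.1 J / 2 s = 303.5 W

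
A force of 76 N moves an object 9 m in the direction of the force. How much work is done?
W = Fd = 76×9 = 684.0 J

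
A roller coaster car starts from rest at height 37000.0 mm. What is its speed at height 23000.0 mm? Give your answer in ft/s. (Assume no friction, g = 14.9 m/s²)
mgh₁ = ½mv₂² + mgh₂ → v₂ = √(2g(h₁−h₂)) = √(2×14.9×(37−23)) = 20.43 m/s = 67.01 ft/s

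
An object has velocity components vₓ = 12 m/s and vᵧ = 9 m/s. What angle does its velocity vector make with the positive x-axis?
θ = arctan(vᵧ/vₓ) = arctan(9/12) = 36.87°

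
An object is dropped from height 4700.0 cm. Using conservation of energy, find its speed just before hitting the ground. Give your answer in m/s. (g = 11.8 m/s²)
mgh = ½mv² → v = √(2gh) = √(2×11.8×47) = 33.3 m/s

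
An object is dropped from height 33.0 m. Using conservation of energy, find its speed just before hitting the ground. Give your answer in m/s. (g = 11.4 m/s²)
mgh = ½mv² → v = √(2gh) = √(2×11.4×33) = 27.43 m/s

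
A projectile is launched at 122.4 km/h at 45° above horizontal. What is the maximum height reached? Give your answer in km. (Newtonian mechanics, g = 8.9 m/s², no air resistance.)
H = v₀²sin²(θ)/(2g) (with unit conversion) = 0.03247 km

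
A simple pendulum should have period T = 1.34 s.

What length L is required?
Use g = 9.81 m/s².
T = 2π√(L/g) → L = g(T/2π)² = 9.81×(1.34/2π)² = 0.4462 m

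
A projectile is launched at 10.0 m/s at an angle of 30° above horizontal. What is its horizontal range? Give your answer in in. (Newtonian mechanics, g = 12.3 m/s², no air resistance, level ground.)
R = v₀² sin(2θ) / g (with unit conversion) = 277.2 in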